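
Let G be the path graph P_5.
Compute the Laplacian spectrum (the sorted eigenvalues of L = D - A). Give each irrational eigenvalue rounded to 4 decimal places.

The graph has 5 vertices and degree multiset [2, 2, 2, 1, 1]; D is the diagonal matrix of degrees and L = D - A. Diagonalising L (or applying a numerical eigensolver to the 5x5 matrix) gives the spectrum above. The single zero eigenvalue shows the graph is connected.

[0, 0.3820, 1.3820, 2.6180, 3.6180]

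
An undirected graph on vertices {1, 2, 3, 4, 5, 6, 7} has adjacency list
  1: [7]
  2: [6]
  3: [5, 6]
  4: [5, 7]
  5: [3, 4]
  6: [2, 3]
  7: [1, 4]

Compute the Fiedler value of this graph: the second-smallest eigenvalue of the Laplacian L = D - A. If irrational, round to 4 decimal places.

0.1981

With the vertex order [1, 2, 3, 4, 5, 6, 7], the degrees are [1, 1, 2, 2, 2, 2, 2], giving D = diag(1, 1, 2, 2, 2, 2, 2) and L = D - A. The sorted Laplacian eigenvalues are [0, 0.1981, 0.7530, 1.5550, 2.4450, 3.2470, 3.8019]; the algebraic connectivity is the second entry, 0.1981. There is one zero in the spectrum, matching the 1 component. By the matrix-tree theorem the graph has (1/7) * product of the nonzero eigenvalues = 1 spanning tree.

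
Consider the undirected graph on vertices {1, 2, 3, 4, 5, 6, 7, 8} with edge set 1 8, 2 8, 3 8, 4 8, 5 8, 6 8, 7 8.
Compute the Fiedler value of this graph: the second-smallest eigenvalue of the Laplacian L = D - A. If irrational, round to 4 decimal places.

With the vertex order [1, 2, 3, 4, 5, 6, 7, 8], the degrees are [1, 1, 1, 1, 1, 1, 1, 7], giving D = diag(1, 1, 1, 1, 1, 1, 1, 7) and L = D - A. The smallest Laplacian eigenvalue is always 0. The next one, lambda_2 = 1, measures how hard the graph is to disconnect: larger values mean better connectivity. There is one zero in the spectrum, matching the 1 component.

1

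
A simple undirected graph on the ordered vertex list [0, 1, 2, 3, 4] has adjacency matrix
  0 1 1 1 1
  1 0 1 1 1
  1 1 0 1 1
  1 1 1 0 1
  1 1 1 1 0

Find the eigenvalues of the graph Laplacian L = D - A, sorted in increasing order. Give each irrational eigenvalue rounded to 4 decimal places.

[0, 5, 5, 5, 5]

With the vertex order [0, 1, 2, 3, 4], the degrees are [4, 4, 4, 4, 4], giving D = diag(4, 4, 4, 4, 4) and L = D - A. The multiplicity of 0 as a Laplacian eigenvalue equals the number of connected components. The single zero eigenvalue shows the graph is connected. The eigenvalues sum to 20, which equals trace(L) = 2|E|.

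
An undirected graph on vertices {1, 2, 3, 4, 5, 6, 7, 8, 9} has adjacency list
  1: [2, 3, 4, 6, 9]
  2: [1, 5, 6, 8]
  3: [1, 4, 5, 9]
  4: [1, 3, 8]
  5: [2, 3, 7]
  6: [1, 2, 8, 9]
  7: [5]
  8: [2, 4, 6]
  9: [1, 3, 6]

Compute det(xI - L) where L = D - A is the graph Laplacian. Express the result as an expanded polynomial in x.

x^9 - 30x^8 + 380x^7 - 2642x^6 + 10961x^5 - 27554x^4 + 40453x^3 - 30956x^2 + 8946x

Reading degrees in the order [1, 2, 3, 4, 5, 6, 7, 8, 9] gives [5, 4, 4, 3, 3, 4, 1, 3, 3]; set D = diag(5, 4, 4, 3, 3, 4, 1, 3, 3) and form L = D - A. L has integer entries, so p(x) = det(xI - L) has integer coefficients. Expanding the determinant yields x^9 - 30x^8 + 380x^7 - 2642x^6 + 10961x^5 - 27554x^4 + 40453x^3 - 30956x^2 + 8946x. The constant term is 0 because L is singular (the all-ones vector lies in its kernel). The largest eigenvalue, 6.5123, is at most the vertex count 9.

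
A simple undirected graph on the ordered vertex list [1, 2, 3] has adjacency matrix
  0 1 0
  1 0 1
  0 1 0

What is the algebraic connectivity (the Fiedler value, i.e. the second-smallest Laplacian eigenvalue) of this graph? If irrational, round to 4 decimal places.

With the vertex order [1, 2, 3], the degrees are [1, 2, 1], giving D = diag(1, 2, 1) and L = D - A. The smallest Laplacian eigenvalue is always 0. The next one, lambda_2 = 1, measures how hard the graph is to disconnect: larger values mean better connectivity.

1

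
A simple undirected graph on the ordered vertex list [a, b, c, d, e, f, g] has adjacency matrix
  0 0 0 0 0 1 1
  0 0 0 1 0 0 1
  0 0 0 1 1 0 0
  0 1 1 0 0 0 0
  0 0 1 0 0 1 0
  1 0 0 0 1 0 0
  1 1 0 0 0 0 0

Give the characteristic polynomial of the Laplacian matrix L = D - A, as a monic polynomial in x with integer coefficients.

x^7 - 14x^6 + 77x^5 - 210x^4 + 294x^3 - 196x^2 + 49x

Reading degrees in the order [a, b, c, d, e, f, g] gives [2, 2, 2, 2, 2, 2, 2]; set D = diag(2, 2, 2, 2, 2, 2, 2) and form L = D - A. Computing det(xI - L) by cofactor expansion (or equivalently via sum-over-permutations) gives x^7 - 14x^6 + 77x^5 - 210x^4 + 294x^3 - 196x^2 + 49x. Since p(0) = det(-L) = 0, x divides p(x). The largest eigenvalue, 3.8019, is at most the vertex count 7.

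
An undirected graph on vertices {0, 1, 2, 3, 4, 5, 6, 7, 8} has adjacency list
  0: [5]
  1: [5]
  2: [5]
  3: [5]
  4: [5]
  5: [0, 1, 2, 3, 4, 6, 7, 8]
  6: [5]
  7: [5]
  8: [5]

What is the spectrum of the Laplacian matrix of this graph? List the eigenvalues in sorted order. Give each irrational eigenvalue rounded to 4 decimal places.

[0, 1, 1, 1, 1, 1, 1, 1, 9]

Each diagonal entry of L is the vertex degree and each off-diagonal entry is -1 where an edge is present, 0 otherwise; in the order [0, 1, 2, 3, 4, 5, 6, 7, 8] the diagonal is [1, 1, 1, 1, 1, 8, 1, 1, 1]. Since every row of L sums to 0, the all-ones vector is in the kernel and 0 is an eigenvalue. There is one zero in the spectrum, matching the 1 component.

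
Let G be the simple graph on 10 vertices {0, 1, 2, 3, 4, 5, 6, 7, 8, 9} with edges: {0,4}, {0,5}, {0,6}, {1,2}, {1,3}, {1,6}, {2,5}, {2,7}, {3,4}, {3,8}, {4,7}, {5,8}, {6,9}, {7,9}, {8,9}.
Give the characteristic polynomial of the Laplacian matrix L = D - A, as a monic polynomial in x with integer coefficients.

x^10 - 30x^9 + 390x^8 - 2880x^7 + 13305x^6 - 39882x^5 + 77640x^4 - 94800x^3 + 66000x^2 - 20000x

Reading degrees in the order [0, 1, 2, 3, 4, 5, 6, 7, 8, 9] gives [3, 3, 3, 3, 3, 3, 3, 3, 3, 3]; set D = diag(3, 3, 3, 3, 3, 3, 3, 3, 3, 3) and form L = D - A. Computing det(xI - L) by cofactor expansion (or equivalently via sum-over-permutations) gives x^10 - 30x^9 + 390x^8 - 2880x^7 + 13305x^6 - 39882x^5 + 77640x^4 - 94800x^3 + 66000x^2 - 20000x. Since p(0) = det(-L) = 0, x divides p(x). There is one zero in the spectrum, matching the 1 component.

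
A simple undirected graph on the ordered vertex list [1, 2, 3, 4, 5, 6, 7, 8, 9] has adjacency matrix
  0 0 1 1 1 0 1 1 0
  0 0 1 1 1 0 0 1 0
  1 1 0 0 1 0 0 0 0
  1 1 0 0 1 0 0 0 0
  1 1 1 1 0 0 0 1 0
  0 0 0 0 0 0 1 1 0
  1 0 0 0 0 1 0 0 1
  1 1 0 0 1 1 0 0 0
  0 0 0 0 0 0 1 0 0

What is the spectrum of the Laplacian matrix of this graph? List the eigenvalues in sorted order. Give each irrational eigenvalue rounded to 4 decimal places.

Each diagonal entry of L is the vertex degree and each off-diagonal entry is -1 where an edge is present, 0 otherwise; in the order [1, 2, 3, 4, 5, 6, 7, 8, 9] the diagonal is [5, 4, 3, 3, 5, 2, 3, 4, 1]. L is symmetric positive semidefinite, so every eigenvalue is real and nonnegative. The largest eigenvalue, 6.7673, is at most the vertex count 9. There is one zero in the spectrum, matching the 1 component.

[0, 0.5805, 1.4979, 3, 3.3222, 4.0438, 4.6731, 6.1153, 6.7673]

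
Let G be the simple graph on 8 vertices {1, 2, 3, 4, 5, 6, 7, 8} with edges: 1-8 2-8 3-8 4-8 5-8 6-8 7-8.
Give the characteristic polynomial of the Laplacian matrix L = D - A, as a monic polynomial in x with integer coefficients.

Reading degrees in the order [1, 2, 3, 4, 5, 6, 7, 8] gives [1, 1, 1, 1, 1, 1, 1, 7]; set D = diag(1, 1, 1, 1, 1, 1, 1, 7) and form L = D - A. Computing det(xI - L) by cofactor expansion (or equivalently via sum-over-permutations) gives x^8 - 14x^7 + 63x^6 - 140x^5 + 175x^4 - 126x^3 + 49x^2 - 8x. The constant term is 0 because L is singular (the all-ones vector lies in its kernel). The largest eigenvalue, 8, is at most the vertex count 8.

x^8 - 14x^7 + 63x^6 - 140x^5 + 175x^4 - 126x^3 + 49x^2 - 8x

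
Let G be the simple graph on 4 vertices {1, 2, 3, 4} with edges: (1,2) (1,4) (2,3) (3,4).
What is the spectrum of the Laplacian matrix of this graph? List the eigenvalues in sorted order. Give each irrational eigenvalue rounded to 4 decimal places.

[0, 2, 2, 4]

With the vertex order [1, 2, 3, 4], the degrees are [2, 2, 2, 2], giving D = diag(2, 2, 2, 2) and L = D - A. Diagonalising L (or applying a numerical eigensolver to the 4x4 matrix) gives the spectrum above. There is one zero in the spectrum, matching the 1 component.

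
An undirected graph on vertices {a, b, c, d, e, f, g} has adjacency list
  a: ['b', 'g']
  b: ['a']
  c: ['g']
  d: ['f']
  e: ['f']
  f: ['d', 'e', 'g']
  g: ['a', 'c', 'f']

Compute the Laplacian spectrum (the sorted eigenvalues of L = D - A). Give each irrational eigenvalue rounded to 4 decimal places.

[0, 0.3217, 0.6802, 1, 2.1397, 3.2297, 4.6287]

Reading degrees in the order [a, b, c, d, e, f, g] gives [2, 1, 1, 1, 1, 3, 3]; set D = diag(2, 1, 1, 1, 1, 3, 3) and form L = D - A. The multiplicity of 0 as a Laplacian eigenvalue equals the number of connected components. The single zero eigenvalue shows the graph is connected. The eigenvalues sum to 12, which equals trace(L) = 2|E|. The largest eigenvalue, 4.6287, is at most the vertex count 7.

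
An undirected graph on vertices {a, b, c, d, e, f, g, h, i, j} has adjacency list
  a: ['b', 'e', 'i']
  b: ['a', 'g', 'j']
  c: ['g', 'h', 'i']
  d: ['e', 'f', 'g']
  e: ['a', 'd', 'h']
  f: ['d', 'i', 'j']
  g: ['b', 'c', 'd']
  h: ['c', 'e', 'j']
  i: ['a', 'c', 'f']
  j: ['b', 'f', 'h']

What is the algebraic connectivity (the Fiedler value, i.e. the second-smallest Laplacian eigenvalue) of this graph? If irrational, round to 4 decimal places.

Reading degrees in the order [a, b, c, d, e, f, g, h, i, j] gives [3, 3, 3, 3, 3, 3, 3, 3, 3, 3]; set D = diag(3, 3, 3, 3, 3, 3, 3, 3, 3, 3) and form L = D - A. The smallest Laplacian eigenvalue is always 0. The next one, lambda_2 = 2, measures how hard the graph is to disconnect: larger values mean better connectivity. The largest eigenvalue, 5, is at most the vertex count 10.

2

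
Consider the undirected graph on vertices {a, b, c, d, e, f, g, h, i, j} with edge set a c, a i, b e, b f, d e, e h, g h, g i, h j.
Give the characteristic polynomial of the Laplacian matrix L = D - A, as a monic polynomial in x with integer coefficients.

x^10 - 18x^9 + 134x^8 - 536x^7 + 1253x^6 - 1746x^5 + 1421x^4 - 636x^3 + 137x^2 - 10x

With the vertex order [a, b, c, d, e, f, g, h, i, j], the degrees are [2, 2, 1, 1, 3, 1, 2, 3, 2, 1], giving D = diag(2, 2, 1, 1, 3, 1, 2, 3, 2, 1) and L = D - A. L has integer entries, so p(x) = det(xI - L) has integer coefficients. Expanding the determinant yields x^10 - 18x^9 + 134x^8 - 536x^7 + 1253x^6 - 1746x^5 + 1421x^4 - 636x^3 + 137x^2 - 10x. The coefficient of x^9 equals -trace(L) = -18, matching the sum of degrees. The eigenvalues sum to 18, which equals trace(L) = 2|E|.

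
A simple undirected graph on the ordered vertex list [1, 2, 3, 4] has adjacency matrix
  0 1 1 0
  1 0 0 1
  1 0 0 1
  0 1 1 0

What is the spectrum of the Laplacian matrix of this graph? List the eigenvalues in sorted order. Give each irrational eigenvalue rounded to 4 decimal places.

Reading degrees in the order [1, 2, 3, 4] gives [2, 2, 2, 2]; set D = diag(2, 2, 2, 2) and form L = D - A. L is symmetric positive semidefinite, so every eigenvalue is real and nonnegative.

[0, 2, 2, 4]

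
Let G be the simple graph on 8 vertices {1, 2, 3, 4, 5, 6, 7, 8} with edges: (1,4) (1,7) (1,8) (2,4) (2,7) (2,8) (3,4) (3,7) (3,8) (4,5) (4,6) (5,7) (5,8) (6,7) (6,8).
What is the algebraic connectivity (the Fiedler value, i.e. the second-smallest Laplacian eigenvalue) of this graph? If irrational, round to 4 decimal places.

Reading degrees in the order [1, 2, 3, 4, 5, 6, 7, 8] gives [3, 3, 3, 5, 3, 3, 5, 5]; set D = diag(3, 3, 3, 5, 3, 3, 5, 5) and form L = D - A. The smallest Laplacian eigenvalue is always 0. The next one, lambda_2 = 3, measures how hard the graph is to disconnect: larger values mean better connectivity. By the matrix-tree theorem the graph has (1/8) * product of the nonzero eigenvalues = 2025 spanning trees. There is one zero in the spectrum, matching the 1 component.

3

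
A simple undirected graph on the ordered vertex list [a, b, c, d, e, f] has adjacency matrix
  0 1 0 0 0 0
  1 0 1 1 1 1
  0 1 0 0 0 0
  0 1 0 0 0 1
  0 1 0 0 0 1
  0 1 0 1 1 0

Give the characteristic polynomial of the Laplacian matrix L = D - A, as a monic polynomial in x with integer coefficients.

With the vertex order [a, b, c, d, e, f], the degrees are [1, 5, 1, 2, 2, 3], giving D = diag(1, 5, 1, 2, 2, 3) and L = D - A. Computing det(xI - L) by cofactor expansion (or equivalently via sum-over-permutations) gives x^6 - 14x^5 + 69x^4 - 148x^3 + 140x^2 - 48x. The coefficient of x^5 equals -trace(L) = -14, matching the sum of degrees. By the matrix-tree theorem the graph has (1/6) * product of the nonzero eigenvalues = 8 spanning trees.

x^6 - 14x^5 + 69x^4 - 148x^3 + 140x^2 - 48x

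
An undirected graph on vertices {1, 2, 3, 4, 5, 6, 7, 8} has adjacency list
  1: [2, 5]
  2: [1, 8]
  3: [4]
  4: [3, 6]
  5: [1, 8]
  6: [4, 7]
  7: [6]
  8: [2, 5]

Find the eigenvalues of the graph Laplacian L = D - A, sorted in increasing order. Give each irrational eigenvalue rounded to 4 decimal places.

Each diagonal entry of L is the vertex degree and each off-diagonal entry is -1 where an edge is present, 0 otherwise; in the order [1, 2, 3, 4, 5, 6, 7, 8] the diagonal is [2, 2, 1, 2, 2, 2, 1, 2]. L is symmetric positive semidefinite, so every eigenvalue is real and nonnegative. The 2 zero eigenvalues correspond to the 2 connected components. The eigenvalues sum to 14, which equals trace(L) = 2|E|. The largest eigenvalue, 4, is at most the vertex count 8.

[0, 0, 0.5858, 2, 2, 2, 3.4142, 4]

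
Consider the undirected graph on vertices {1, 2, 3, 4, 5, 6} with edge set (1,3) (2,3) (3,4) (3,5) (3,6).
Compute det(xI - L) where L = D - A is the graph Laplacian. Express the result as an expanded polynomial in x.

Reading degrees in the order [1, 2, 3, 4, 5, 6] gives [1, 1, 5, 1, 1, 1]; set D = diag(1, 1, 5, 1, 1, 1) and form L = D - A. Computing det(xI - L) by cofactor expansion (or equivalently via sum-over-permutations) gives x^6 - 10x^5 + 30x^4 - 40x^3 + 25x^2 - 6x. Since p(0) = det(-L) = 0, x divides p(x). The eigenvalues sum to 10, which equals trace(L) = 2|E|.

x^6 - 10x^5 + 30x^4 - 40x^3 + 25x^2 - 6x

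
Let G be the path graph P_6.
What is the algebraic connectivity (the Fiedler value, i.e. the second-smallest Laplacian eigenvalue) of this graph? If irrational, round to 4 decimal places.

The graph has 6 vertices and degree multiset [2, 2, 2, 2, 1, 1]; D is the diagonal matrix of degrees and L = D - A. The sorted Laplacian eigenvalues are [0, 0.2679, 1, 2, 3, 3.7321]; the algebraic connectivity is the second entry, 0.2679. There is one zero in the spectrum, matching the 1 component.

0.2679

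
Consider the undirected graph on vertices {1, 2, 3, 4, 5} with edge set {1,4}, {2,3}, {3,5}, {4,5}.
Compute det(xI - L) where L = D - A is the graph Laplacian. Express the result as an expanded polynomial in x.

x^5 - 8x^4 + 21x^3 - 20x^2 + 5x

With the vertex order [1, 2, 3, 4, 5], the degrees are [1, 1, 2, 2, 2], giving D = diag(1, 1, 2, 2, 2) and L = D - A. L has integer entries, so p(x) = det(xI - L) has integer coefficients. Expanding the determinant yields x^5 - 8x^4 + 21x^3 - 20x^2 + 5x. The constant term is 0 because L is singular (the all-ones vector lies in its kernel).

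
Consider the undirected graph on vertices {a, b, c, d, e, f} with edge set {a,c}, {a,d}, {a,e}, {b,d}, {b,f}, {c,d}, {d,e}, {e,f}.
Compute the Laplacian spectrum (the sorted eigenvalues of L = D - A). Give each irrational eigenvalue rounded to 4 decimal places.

With the vertex order [a, b, c, d, e, f], the degrees are [3, 2, 2, 4, 3, 2], giving D = diag(3, 2, 2, 4, 3, 2) and L = D - A. The multiplicity of 0 as a Laplacian eigenvalue equals the number of connected components. The single zero eigenvalue shows the graph is connected. There is one zero in the spectrum, matching the 1 component.

[0, 1.1088, 2.2954, 3, 4.3174, 5.2784]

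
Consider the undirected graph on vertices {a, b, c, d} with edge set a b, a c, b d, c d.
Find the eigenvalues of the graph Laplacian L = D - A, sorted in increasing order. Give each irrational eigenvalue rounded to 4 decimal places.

Reading degrees in the order [a, b, c, d] gives [2, 2, 2, 2]; set D = diag(2, 2, 2, 2) and form L = D - A. The multiplicity of 0 as a Laplacian eigenvalue equals the number of connected components. There is one zero in the spectrum, matching the 1 component.

[0, 2, 2, 4]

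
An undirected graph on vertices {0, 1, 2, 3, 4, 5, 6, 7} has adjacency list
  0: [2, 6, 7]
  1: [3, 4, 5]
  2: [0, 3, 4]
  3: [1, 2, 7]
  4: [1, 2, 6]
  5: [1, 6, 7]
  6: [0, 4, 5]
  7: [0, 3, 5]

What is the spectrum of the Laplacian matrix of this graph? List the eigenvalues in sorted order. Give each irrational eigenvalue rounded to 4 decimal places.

[0, 2, 2, 2, 4, 4, 4, 6]

Reading degrees in the order [0, 1, 2, 3, 4, 5, 6, 7] gives [3, 3, 3, 3, 3, 3, 3, 3]; set D = diag(3, 3, 3, 3, 3, 3, 3, 3) and form L = D - A. The multiplicity of 0 as a Laplacian eigenvalue equals the number of connected components. The eigenvalues sum to 24, which equals trace(L) = 2|E|.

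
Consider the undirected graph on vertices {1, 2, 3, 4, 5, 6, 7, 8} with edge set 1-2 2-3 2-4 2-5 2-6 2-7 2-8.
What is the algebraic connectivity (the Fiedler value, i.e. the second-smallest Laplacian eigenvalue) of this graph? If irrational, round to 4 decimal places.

With the vertex order [1, 2, 3, 4, 5, 6, 7, 8], the degrees are [1, 7, 1, 1, 1, 1, 1, 1], giving D = diag(1, 7, 1, 1, 1, 1, 1, 1) and L = D - A. Computing the eigenvalues of L and sorting gives [0, 1, 1, 1, 1, 1, 1, 8]. The Fiedler value lambda_2 = 1 is strictly positive, so the graph is connected. By the matrix-tree theorem the graph has (1/8) * product of the nonzero eigenvalues = 1 spanning tree.

1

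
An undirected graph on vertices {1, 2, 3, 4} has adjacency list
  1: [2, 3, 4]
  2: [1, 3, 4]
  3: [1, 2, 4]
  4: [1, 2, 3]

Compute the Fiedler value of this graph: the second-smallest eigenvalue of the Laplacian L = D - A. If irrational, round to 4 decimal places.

Each diagonal entry of L is the vertex degree and each off-diagonal entry is -1 where an edge is present, 0 otherwise; in the order [1, 2, 3, 4] the diagonal is [3, 3, 3, 3]. The smallest Laplacian eigenvalue is always 0. The next one, lambda_2 = 4, measures how hard the graph is to disconnect: larger values mean better connectivity. The eigenvalues sum to 12, which equals trace(L) = 2|E|.

4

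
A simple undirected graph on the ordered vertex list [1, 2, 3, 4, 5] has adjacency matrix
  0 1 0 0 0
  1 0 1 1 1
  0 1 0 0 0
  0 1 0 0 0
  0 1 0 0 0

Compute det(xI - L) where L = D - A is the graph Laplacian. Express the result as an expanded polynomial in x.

x^5 - 8x^4 + 18x^3 - 16x^2 + 5x

Each diagonal entry of L is the vertex degree and each off-diagonal entry is -1 where an edge is present, 0 otherwise; in the order [1, 2, 3, 4, 5] the diagonal is [1, 4, 1, 1, 1]. Computing det(xI - L) by cofactor expansion (or equivalently via sum-over-permutations) gives x^5 - 8x^4 + 18x^3 - 16x^2 + 5x. The coefficient of x^4 equals -trace(L) = -8, matching the sum of degrees.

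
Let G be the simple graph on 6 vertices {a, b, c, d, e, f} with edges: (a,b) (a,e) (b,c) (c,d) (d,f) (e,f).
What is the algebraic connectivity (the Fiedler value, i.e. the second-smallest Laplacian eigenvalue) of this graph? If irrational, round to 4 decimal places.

1

Each diagonal entry of L is the vertex degree and each off-diagonal entry is -1 where an edge is present, 0 otherwise; in the order [a, b, c, d, e, f] the diagonal is [2, 2, 2, 2, 2, 2]. Computing the eigenvalues of L and sorting gives [0, 1, 1, 3, 3, 4]. The Fiedler value lambda_2 = 1 is strictly positive, so the graph is connected.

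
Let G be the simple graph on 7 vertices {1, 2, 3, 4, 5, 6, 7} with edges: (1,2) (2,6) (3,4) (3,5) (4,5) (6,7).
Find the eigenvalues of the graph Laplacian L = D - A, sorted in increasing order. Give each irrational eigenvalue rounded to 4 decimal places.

Each diagonal entry of L is the vertex degree and each off-diagonal entry is -1 where an edge is present, 0 otherwise; in the order [1, 2, 3, 4, 5, 6, 7] the diagonal is [1, 2, 2, 2, 2, 2, 1]. The multiplicity of 0 as a Laplacian eigenvalue equals the number of connected components. The 2 zero eigenvalues correspond to the 2 connected components.

[0, 0, 0.5858, 2, 3, 3, 3.4142]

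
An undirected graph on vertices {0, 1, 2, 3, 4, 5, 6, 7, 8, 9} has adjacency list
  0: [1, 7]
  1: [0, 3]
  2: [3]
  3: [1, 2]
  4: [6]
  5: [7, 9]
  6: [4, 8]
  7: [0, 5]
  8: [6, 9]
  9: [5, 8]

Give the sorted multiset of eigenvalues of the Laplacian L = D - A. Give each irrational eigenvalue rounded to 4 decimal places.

Reading degrees in the order [0, 1, 2, 3, 4, 5, 6, 7, 8, 9] gives [2, 2, 1, 2, 1, 2, 2, 2, 2, 2]; set D = diag(2, 2, 1, 2, 1, 2, 2, 2, 2, 2) and form L = D - A. Diagonalising L (or applying a numerical eigensolver to the 10x10 matrix) gives the spectrum above. The eigenvalues sum to 18, which equals trace(L) = 2|E|.

[0, 0.0979, 0.3820, 0.8244, 1.3820, 2, 2.6180, 3.1756, 3.6180, 3.9021]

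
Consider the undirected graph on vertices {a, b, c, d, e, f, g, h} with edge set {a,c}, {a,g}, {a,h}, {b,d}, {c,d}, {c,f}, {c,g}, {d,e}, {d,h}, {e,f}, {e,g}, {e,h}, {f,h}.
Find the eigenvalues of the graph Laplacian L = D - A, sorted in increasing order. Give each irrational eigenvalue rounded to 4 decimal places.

Reading degrees in the order [a, b, c, d, e, f, g, h] gives [3, 1, 4, 4, 4, 3, 3, 4]; set D = diag(3, 1, 4, 4, 4, 3, 3, 4) and form L = D - A. L is symmetric positive semidefinite, so every eigenvalue is real and nonnegative.

[0, 0.8249, 2.2515, 3.3820, 3.5455, 4, 5.6180, 6.3780]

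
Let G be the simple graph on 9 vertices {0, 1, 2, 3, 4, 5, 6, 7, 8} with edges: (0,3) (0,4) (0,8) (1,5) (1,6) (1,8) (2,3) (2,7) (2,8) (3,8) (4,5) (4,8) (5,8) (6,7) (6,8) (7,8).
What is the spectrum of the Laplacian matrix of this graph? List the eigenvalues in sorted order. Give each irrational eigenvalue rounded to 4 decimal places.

Each diagonal entry of L is the vertex degree and each off-diagonal entry is -1 where an edge is present, 0 otherwise; in the order [0, 1, 2, 3, 4, 5, 6, 7, 8] the diagonal is [3, 3, 3, 3, 3, 3, 3, 3, 8]. Diagonalising L (or applying a numerical eigensolver to the 9x9 matrix) gives the spectrum above. The largest eigenvalue, 9, is at most the vertex count 9. By the matrix-tree theorem the graph has (1/9) * product of the nonzero eigenvalues = 2205 spanning trees.

[0, 1.5858, 1.5858, 3, 3, 4.4142, 4.4142, 5, 9]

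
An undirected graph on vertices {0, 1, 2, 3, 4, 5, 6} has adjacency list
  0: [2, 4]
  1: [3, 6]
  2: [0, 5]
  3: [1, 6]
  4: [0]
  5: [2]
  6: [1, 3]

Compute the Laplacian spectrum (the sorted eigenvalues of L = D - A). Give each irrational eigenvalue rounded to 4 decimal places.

[0, 0, 0.5858, 2, 3, 3, 3.4142]

With the vertex order [0, 1, 2, 3, 4, 5, 6], the degrees are [2, 2, 2, 2, 1, 1, 2], giving D = diag(2, 2, 2, 2, 1, 1, 2) and L = D - A. Diagonalising L (or applying a numerical eigensolver to the 7x7 matrix) gives the spectrum above. The 2 zero eigenvalues correspond to the 2 connected components. The largest eigenvalue, 3.4142, is at most the vertex count 7. There are 2 zeros in the spectrum, matching the 2 components.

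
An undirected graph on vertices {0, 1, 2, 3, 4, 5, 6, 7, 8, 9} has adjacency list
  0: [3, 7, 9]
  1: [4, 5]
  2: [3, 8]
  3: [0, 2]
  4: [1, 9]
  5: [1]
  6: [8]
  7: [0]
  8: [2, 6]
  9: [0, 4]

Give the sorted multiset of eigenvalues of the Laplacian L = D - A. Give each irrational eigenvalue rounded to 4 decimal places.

[0, 0.1206, 0.3489, 1, 1, 2, 2.3473, 3.2739, 3.5321, 4.3772]

Reading degrees in the order [0, 1, 2, 3, 4, 5, 6, 7, 8, 9] gives [3, 2, 2, 2, 2, 1, 1, 1, 2, 2]; set D = diag(3, 2, 2, 2, 2, 1, 1, 1, 2, 2) and form L = D - A. L is symmetric positive semidefinite, so every eigenvalue is real and nonnegative. There is one zero in the spectrum, matching the 1 component.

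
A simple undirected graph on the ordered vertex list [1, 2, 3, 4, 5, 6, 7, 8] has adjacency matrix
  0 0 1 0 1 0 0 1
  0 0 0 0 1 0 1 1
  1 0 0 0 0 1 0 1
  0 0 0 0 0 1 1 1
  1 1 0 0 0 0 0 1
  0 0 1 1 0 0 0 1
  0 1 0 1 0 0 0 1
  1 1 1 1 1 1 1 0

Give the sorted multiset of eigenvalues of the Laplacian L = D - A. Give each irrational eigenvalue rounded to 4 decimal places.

With the vertex order [1, 2, 3, 4, 5, 6, 7, 8], the degrees are [3, 3, 3, 3, 3, 3, 3, 7], giving D = diag(3, 3, 3, 3, 3, 3, 3, 7) and L = D - A. The multiplicity of 0 as a Laplacian eigenvalue equals the number of connected components. By the matrix-tree theorem the graph has (1/8) * product of the nonzero eigenvalues = 841 spanning trees.

[0, 1.7530, 1.7530, 3.4450, 3.4450, 4.8019, 4.8019, 8]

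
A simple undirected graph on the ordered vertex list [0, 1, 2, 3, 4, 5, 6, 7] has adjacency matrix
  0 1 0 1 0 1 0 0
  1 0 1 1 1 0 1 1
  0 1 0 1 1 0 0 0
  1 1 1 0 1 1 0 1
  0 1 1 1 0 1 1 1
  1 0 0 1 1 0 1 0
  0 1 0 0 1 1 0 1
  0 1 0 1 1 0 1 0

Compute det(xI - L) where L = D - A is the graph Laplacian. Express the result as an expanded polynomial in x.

With the vertex order [0, 1, 2, 3, 4, 5, 6, 7], the degrees are [3, 6, 3, 6, 6, 4, 4, 4], giving D = diag(3, 6, 3, 6, 6, 4, 4, 4) and L = D - A. L has integer entries, so p(x) = det(xI - L) has integer coefficients. Expanding the determinant yields x^8 - 36x^7 + 543x^6 - 4440x^5 + 21218x^4 - 59170x^3 + 89059x^2 - 55792x. The coefficient of x^7 equals -trace(L) = -36, matching the sum of degrees.

x^8 - 36x^7 + 543x^6 - 4440x^5 + 21218x^4 - 59170x^3 + 89059x^2 - 55792x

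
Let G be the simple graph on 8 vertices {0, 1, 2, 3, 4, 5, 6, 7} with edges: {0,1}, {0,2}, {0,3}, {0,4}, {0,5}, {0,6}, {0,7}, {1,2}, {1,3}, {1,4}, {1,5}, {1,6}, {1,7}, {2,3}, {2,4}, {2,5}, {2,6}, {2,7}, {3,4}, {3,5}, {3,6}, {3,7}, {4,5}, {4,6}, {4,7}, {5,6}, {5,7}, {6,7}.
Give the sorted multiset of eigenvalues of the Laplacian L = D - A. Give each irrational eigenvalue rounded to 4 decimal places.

With the vertex order [0, 1, 2, 3, 4, 5, 6, 7], the degrees are [7, 7, 7, 7, 7, 7, 7, 7], giving D = diag(7, 7, 7, 7, 7, 7, 7, 7) and L = D - A. Since every row of L sums to 0, the all-ones vector is in the kernel and 0 is an eigenvalue. The largest eigenvalue, 8, is at most the vertex count 8.

[0, 8, 8, 8, 8, 8, 8, 8]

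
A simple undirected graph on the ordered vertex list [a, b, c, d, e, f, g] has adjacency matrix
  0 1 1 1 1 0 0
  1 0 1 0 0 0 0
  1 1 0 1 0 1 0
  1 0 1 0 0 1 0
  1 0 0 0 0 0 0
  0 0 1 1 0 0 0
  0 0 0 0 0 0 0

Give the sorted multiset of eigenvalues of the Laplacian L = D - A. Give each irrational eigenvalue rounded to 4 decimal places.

[0, 0, 0.8851, 1.6972, 3.2541, 4.8608, 5.3028]

Each diagonal entry of L is the vertex degree and each off-diagonal entry is -1 where an edge is present, 0 otherwise; in the order [a, b, c, d, e, f, g] the diagonal is [4, 2, 4, 3, 1, 2, 0]. Since every row of L sums to 0, the all-ones vector is in the kernel and 0 is an eigenvalue. The 2 zero eigenvalues correspond to the 2 connected components. The largest eigenvalue, 5.3028, is at most the vertex count 7.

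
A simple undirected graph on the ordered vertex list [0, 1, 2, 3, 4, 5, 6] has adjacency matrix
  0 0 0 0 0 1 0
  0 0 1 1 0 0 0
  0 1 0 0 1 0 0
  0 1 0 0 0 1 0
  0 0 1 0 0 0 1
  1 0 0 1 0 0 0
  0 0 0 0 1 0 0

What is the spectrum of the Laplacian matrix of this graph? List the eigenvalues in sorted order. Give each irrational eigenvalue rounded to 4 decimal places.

Reading degrees in the order [0, 1, 2, 3, 4, 5, 6] gives [1, 2, 2, 2, 2, 2, 1]; set D = diag(1, 2, 2, 2, 2, 2, 1) and form L = D - A. The multiplicity of 0 as a Laplacian eigenvalue equals the number of connected components. The single zero eigenvalue shows the graph is connected. There is one zero in the spectrum, matching the 1 component.

[0, 0.1981, 0.7530, 1.5550, 2.4450, 3.2470, 3.8019]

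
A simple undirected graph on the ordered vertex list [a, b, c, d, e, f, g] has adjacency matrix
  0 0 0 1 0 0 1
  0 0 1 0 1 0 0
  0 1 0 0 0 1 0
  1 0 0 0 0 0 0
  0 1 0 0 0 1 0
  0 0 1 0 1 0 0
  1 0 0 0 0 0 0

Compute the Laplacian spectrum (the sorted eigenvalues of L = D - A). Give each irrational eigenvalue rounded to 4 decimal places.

[0, 0, 1, 2, 2, 3, 4]

With the vertex order [a, b, c, d, e, f, g], the degrees are [2, 2, 2, 1, 2, 2, 1], giving D = diag(2, 2, 2, 1, 2, 2, 1) and L = D - A. Since every row of L sums to 0, the all-ones vector is in the kernel and 0 is an eigenvalue. The 2 zero eigenvalues correspond to the 2 connected components. The eigenvalues sum to 12, which equals trace(L) = 2|E|.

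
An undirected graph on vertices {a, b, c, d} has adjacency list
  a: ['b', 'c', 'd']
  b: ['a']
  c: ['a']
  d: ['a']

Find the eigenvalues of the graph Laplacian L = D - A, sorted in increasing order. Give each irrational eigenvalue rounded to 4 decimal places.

With the vertex order [a, b, c, d], the degrees are [3, 1, 1, 1], giving D = diag(3, 1, 1, 1) and L = D - A. Diagonalising L (or applying a numerical eigensolver to the 4x4 matrix) gives the spectrum above. The single zero eigenvalue shows the graph is connected. By the matrix-tree theorem the graph has (1/4) * product of the nonzero eigenvalues = 1 spanning tree. There is one zero in the spectrum, matching the 1 component.

[0, 1, 1, 4]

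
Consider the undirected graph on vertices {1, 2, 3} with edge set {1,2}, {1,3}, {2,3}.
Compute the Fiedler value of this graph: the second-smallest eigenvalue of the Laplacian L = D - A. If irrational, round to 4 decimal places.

3

With the vertex order [1, 2, 3], the degrees are [2, 2, 2], giving D = diag(2, 2, 2) and L = D - A. The sorted Laplacian eigenvalues are [0, 3, 3]; the algebraic connectivity is the second entry, 3. The largest eigenvalue, 3, is at most the vertex count 3.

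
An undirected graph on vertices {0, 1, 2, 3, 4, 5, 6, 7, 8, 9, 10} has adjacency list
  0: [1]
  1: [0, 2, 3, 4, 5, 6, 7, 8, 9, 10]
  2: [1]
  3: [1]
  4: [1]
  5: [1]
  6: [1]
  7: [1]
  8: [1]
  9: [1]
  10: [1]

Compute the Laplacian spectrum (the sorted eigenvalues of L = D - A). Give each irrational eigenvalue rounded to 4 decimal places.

Each diagonal entry of L is the vertex degree and each off-diagonal entry is -1 where an edge is present, 0 otherwise; in the order [0, 1, 2, 3, 4, 5, 6, 7, 8, 9, 10] the diagonal is [1, 10, 1, 1, 1, 1, 1, 1, 1, 1, 1]. Since every row of L sums to 0, the all-ones vector is in the kernel and 0 is an eigenvalue. The single zero eigenvalue shows the graph is connected. The eigenvalues sum to 20, which equals trace(L) = 2|E|. The largest eigenvalue, 11, is at most the vertex count 11.

[0, 1, 1, 1, 1, 1, 1, 1, 1, 1, 11]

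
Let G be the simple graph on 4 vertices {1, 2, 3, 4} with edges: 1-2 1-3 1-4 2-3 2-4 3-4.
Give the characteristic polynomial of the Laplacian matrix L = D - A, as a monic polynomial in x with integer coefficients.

x^4 - 12x^3 + 48x^2 - 64x

With the vertex order [1, 2, 3, 4], the degrees are [3, 3, 3, 3], giving D = diag(3, 3, 3, 3) and L = D - A. The eigenvalues of L are [0, 4, 4, 4]; the characteristic polynomial is the product of (x - lambda_i), which multiplies out to x^4 - 12x^3 + 48x^2 - 64x. The constant term is 0 because L is singular (the all-ones vector lies in its kernel).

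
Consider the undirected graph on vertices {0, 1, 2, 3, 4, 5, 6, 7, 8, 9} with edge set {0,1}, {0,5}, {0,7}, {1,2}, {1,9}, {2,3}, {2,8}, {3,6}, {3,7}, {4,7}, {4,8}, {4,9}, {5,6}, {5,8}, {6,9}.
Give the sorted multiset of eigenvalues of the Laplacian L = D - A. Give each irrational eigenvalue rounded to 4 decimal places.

[0, 2, 2, 2, 2, 2, 5, 5, 5, 5]

Reading degrees in the order [0, 1, 2, 3, 4, 5, 6, 7, 8, 9] gives [3, 3, 3, 3, 3, 3, 3, 3, 3, 3]; set D = diag(3, 3, 3, 3, 3, 3, 3, 3, 3, 3) and form L = D - A. Since every row of L sums to 0, the all-ones vector is in the kernel and 0 is an eigenvalue. There is one zero in the spectrum, matching the 1 component. The largest eigenvalue, 5, is at most the vertex count 10.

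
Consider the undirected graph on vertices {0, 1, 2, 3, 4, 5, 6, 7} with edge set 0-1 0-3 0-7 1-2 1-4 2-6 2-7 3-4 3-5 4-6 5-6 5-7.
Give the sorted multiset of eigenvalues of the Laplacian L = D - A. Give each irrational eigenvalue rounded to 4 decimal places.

With the vertex order [0, 1, 2, 3, 4, 5, 6, 7], the degrees are [3, 3, 3, 3, 3, 3, 3, 3], giving D = diag(3, 3, 3, 3, 3, 3, 3, 3) and L = D - A. Diagonalising L (or applying a numerical eigensolver to the 8x8 matrix) gives the spectrum above. The single zero eigenvalue shows the graph is connected. By the matrix-tree theorem the graph has (1/8) * product of the nonzero eigenvalues = 384 spanning trees.

[0, 2, 2, 2, 4, 4, 4, 6]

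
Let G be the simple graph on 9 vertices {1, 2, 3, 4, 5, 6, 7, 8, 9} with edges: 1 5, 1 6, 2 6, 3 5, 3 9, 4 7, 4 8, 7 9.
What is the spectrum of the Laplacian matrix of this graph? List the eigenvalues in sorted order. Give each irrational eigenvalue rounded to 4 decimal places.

[0, 0.1206, 0.4679, 1, 1.6527, 2.3473, 3, 3.5321, 3.8794]

With the vertex order [1, 2, 3, 4, 5, 6, 7, 8, 9], the degrees are [2, 1, 2, 2, 2, 2, 2, 1, 2], giving D = diag(2, 1, 2, 2, 2, 2, 2, 1, 2) and L = D - A. The multiplicity of 0 as a Laplacian eigenvalue equals the number of connected components. There is one zero in the spectrum, matching the 1 component.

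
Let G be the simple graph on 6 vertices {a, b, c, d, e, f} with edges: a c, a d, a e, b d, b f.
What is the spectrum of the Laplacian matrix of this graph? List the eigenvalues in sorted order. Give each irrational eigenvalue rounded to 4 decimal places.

Each diagonal entry of L is the vertex degree and each off-diagonal entry is -1 where an edge is present, 0 otherwise; in the order [a, b, c, d, e, f] the diagonal is [3, 2, 1, 2, 1, 1]. Since every row of L sums to 0, the all-ones vector is in the kernel and 0 is an eigenvalue. The single zero eigenvalue shows the graph is connected. By the matrix-tree theorem the graph has (1/6) * product of the nonzero eigenvalues = 1 spanning tree.

[0, 0.3249, 1, 1.4608, 3, 4.2143]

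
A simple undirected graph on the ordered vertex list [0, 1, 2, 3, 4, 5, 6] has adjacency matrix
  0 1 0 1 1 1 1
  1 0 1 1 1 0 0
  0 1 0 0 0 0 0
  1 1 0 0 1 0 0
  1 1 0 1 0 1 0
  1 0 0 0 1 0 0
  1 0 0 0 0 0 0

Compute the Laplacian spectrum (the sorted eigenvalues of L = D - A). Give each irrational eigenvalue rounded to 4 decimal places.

Each diagonal entry of L is the vertex degree and each off-diagonal entry is -1 where an edge is present, 0 otherwise; in the order [0, 1, 2, 3, 4, 5, 6] the diagonal is [5, 4, 1, 3, 4, 2, 1]. Diagonalising L (or applying a numerical eigensolver to the 7x7 matrix) gives the spectrum above. The eigenvalues sum to 20, which equals trace(L) = 2|E|. There is one zero in the spectrum, matching the 1 component.

[0, 0.7639, 1.1357, 2.2211, 4.5672, 5.2361, 6.0759]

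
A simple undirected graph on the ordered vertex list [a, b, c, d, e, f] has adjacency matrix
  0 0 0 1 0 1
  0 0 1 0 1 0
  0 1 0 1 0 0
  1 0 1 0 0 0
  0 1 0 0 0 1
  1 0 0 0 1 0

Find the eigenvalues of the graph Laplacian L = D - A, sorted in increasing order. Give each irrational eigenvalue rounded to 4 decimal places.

With the vertex order [a, b, c, d, e, f], the degrees are [2, 2, 2, 2, 2, 2], giving D = diag(2, 2, 2, 2, 2, 2) and L = D - A. Since every row of L sums to 0, the all-ones vector is in the kernel and 0 is an eigenvalue. By the matrix-tree theorem the graph has (1/6) * product of the nonzero eigenvalues = 6 spanning trees. The largest eigenvalue, 4, is at most the vertex count 6.

[0, 1, 1, 3, 3, 4]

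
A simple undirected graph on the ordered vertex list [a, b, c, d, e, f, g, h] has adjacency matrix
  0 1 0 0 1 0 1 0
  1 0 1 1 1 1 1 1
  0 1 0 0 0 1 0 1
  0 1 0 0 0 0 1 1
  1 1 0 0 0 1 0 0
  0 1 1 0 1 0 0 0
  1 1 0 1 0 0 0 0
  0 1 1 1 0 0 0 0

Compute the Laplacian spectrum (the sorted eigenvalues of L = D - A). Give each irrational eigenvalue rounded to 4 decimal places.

With the vertex order [a, b, c, d, e, f, g, h], the degrees are [3, 7, 3, 3, 3, 3, 3, 3], giving D = diag(3, 7, 3, 3, 3, 3, 3, 3) and L = D - A. Diagonalising L (or applying a numerical eigensolver to the 8x8 matrix) gives the spectrum above. The single zero eigenvalue shows the graph is connected. The largest eigenvalue, 8, is at most the vertex count 8. The eigenvalues sum to 28, which equals trace(L) = 2|E|.

[0, 1.7530, 1.7530, 3.4450, 3.4450, 4.8019, 4.8019, 8]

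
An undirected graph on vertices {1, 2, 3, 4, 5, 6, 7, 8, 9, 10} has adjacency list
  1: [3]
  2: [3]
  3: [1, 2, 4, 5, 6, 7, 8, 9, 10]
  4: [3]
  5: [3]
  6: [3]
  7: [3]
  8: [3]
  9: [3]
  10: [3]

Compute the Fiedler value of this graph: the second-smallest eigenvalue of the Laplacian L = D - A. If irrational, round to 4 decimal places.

Each diagonal entry of L is the vertex degree and each off-diagonal entry is -1 where an edge is present, 0 otherwise; in the order [1, 2, 3, 4, 5, 6, 7, 8, 9, 10] the diagonal is [1, 1, 9, 1, 1, 1, 1, 1, 1, 1]. The sorted Laplacian eigenvalues are [0, 1, 1, 1, 1, 1, 1, 1, 1, 10]; the algebraic connectivity is the second entry, 1. The eigenvalues sum to 18, which equals trace(L) = 2|E|.

1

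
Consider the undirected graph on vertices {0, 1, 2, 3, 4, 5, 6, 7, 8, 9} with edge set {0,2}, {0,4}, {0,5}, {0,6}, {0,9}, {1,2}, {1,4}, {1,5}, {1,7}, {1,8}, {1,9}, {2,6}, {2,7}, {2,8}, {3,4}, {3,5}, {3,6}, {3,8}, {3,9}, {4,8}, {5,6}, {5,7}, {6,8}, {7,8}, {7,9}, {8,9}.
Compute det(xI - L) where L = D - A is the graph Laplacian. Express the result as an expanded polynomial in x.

Reading degrees in the order [0, 1, 2, 3, 4, 5, 6, 7, 8, 9] gives [5, 6, 5, 5, 4, 5, 5, 5, 7, 5]; set D = diag(5, 6, 5, 5, 4, 5, 5, 5, 7, 5) and form L = D - A. L has integer entries, so p(x) = det(xI - L) has integer coefficients. Expanding the determinant yields x^10 - 52x^9 + 1188x^8 - 15650x^7 + 131006x^6 - 722698x^5 + 2627509x^4 - 6071650x^3 + 8092950x^2 - 4741500x. The constant term is 0 because L is singular (the all-ones vector lies in its kernel).

x^10 - 52x^9 + 1188x^8 - 15650x^7 + 131006x^6 - 722698x^5 + 2627509x^4 - 6071650x^3 + 8092950x^2 - 4741500x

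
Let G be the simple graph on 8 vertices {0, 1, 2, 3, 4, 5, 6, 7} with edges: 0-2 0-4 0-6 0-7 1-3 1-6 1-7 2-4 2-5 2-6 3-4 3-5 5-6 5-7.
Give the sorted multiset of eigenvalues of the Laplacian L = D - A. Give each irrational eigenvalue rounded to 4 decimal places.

[0, 2.0599, 2.4066, 3.2210, 3.4978, 4.9277, 5.4835, 6.4035]

Each diagonal entry of L is the vertex degree and each off-diagonal entry is -1 where an edge is present, 0 otherwise; in the order [0, 1, 2, 3, 4, 5, 6, 7] the diagonal is [4, 3, 4, 3, 3, 4, 4, 3]. Since every row of L sums to 0, the all-ones vector is in the kernel and 0 is an eigenvalue. The largest eigenvalue, 6.4035, is at most the vertex count 8.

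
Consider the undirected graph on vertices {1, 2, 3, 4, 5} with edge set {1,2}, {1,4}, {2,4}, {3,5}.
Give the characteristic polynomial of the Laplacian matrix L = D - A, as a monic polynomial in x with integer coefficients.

Reading degrees in the order [1, 2, 3, 4, 5] gives [2, 2, 1, 2, 1]; set D = diag(2, 2, 1, 2, 1) and form L = D - A. The eigenvalues of L are [0, 0, 2, 3, 3]; the characteristic polynomial is the product of (x - lambda_i), which multiplies out to x^5 - 8x^4 + 21x^3 - 18x^2. The constant term is 0 because L is singular (the all-ones vector lies in its kernel).

x^5 - 8x^4 + 21x^3 - 18x^2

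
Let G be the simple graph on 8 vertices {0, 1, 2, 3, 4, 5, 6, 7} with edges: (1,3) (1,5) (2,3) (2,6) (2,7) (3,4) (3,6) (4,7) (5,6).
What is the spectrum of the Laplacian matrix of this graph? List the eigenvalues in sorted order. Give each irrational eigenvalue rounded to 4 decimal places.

With the vertex order [0, 1, 2, 3, 4, 5, 6, 7], the degrees are [0, 2, 3, 4, 2, 2, 3, 2], giving D = diag(0, 2, 3, 4, 2, 2, 3, 2) and L = D - A. The multiplicity of 0 as a Laplacian eigenvalue equals the number of connected components. The 2 zero eigenvalues correspond to the 2 connected components.

[0, 0, 0.8299, 2, 2.5858, 2.6889, 4.4812, 5.4142]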